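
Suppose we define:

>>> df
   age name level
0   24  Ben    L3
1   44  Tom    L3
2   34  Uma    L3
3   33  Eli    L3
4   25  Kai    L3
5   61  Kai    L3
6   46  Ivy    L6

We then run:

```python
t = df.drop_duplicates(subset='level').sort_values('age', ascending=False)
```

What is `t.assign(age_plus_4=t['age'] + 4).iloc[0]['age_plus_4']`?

50

drop duplicate level (keep=first):
   age name level
0   24  Ben    L3
6   46  Ivy    L6
sort by age descending:
   age name level
6   46  Ivy    L6
0   24  Ben    L3
add column age_plus_4 = t['age'] + 4:
   age name level  age_plus_4
6   46  Ivy    L6          50
0   24  Ben    L3          28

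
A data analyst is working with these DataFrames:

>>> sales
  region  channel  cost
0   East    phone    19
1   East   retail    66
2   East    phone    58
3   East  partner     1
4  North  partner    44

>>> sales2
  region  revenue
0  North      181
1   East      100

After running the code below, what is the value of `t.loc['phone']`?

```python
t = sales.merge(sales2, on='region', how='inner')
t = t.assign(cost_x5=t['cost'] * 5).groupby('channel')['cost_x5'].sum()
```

385

merge on 'region' (how='inner') → 5 rows:
  region  channel  cost  revenue
0   East    phone    19      100
1   East   retail    66      100
2   East    phone    58      100
3   East  partner     1      100
4  North  partner    44      181
add column cost_x5 = t['cost'] * 5:
  region  channel  cost  revenue  cost_x5
0   East    phone    19      100       95
1   East   retail    66      100      330
2   East    phone    58      100      290
3   East  partner     1      100        5
4  North  partner    44      181      220
group by channel, sum of cost_x5:
channel
partner    225
phone      385
retail     330
Name: cost_x5, dtype: int64
So loc['phone'] = 385.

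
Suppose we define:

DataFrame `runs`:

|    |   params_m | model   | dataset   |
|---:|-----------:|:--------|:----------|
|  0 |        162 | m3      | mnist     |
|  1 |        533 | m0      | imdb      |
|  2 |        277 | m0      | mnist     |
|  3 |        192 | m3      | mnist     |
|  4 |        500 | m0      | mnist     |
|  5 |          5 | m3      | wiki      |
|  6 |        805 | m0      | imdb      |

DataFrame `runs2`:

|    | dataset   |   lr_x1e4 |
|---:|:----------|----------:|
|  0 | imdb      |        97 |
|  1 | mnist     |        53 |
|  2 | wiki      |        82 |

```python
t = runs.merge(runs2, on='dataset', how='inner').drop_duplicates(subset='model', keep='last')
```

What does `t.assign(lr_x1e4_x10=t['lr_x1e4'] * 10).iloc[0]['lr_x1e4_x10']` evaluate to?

820

merge on 'dataset' (how='inner') → 7 rows:
   params_m model dataset  lr_x1e4
0       162    m3   mnist       53
1       533    m0    imdb       97
2       277    m0   mnist       53
3       192    m3   mnist       53
4       500    m0   mnist       53
5         5    m3    wiki       82
6       805    m0    imdb       97
drop duplicate model (keep=last):
   params_m model dataset  lr_x1e4
5         5    m3    wiki       82
6       805    m0    imdb       97
add column lr_x1e4_x10 = t['lr_x1e4'] * 10:
   params_m model dataset  lr_x1e4  lr_x1e4_x10
5         5    m3    wiki       82          820
6       805    m0    imdb       97          970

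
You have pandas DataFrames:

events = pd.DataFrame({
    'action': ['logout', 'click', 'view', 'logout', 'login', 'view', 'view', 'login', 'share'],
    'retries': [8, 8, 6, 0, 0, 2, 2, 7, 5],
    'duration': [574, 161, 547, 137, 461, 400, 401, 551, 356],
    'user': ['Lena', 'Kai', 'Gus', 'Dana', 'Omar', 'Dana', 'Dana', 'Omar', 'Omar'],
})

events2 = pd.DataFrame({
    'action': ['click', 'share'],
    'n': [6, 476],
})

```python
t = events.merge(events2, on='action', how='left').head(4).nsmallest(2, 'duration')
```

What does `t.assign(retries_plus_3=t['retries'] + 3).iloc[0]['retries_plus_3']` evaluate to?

3

merge on 'action' (how='left') → 9 rows:
   action  retries  duration  user      n
0  logout        8       574  Lena    NaN
1   click        8       161   Kai    6.0
2    view        6       547   Gus    NaN
3  logout        0       137  Dana    NaN
4   login        0       461  Omar    NaN
5    view        2       400  Dana    NaN
6    view        2       401  Dana    NaN
7   login        7       551  Omar    NaN
8   share        5       356  Omar  476.0
take first 4 rows:
   action  retries  duration  user    n
0  logout        8       574  Lena  NaN
1   click        8       161   Kai  6.0
2    view        6       547   Gus  NaN
3  logout        0       137  Dana  NaN
take 2 rows with smallest duration:
   action  retries  duration  user    n
3  logout        0       137  Dana  NaN
1   click        8       161   Kai  6.0
add column retries_plus_3 = t['retries'] + 3:
   action  retries  duration  user    n  retries_plus_3
3  logout        0       137  Dana  NaN               3
1   click        8       161   Kai  6.0              11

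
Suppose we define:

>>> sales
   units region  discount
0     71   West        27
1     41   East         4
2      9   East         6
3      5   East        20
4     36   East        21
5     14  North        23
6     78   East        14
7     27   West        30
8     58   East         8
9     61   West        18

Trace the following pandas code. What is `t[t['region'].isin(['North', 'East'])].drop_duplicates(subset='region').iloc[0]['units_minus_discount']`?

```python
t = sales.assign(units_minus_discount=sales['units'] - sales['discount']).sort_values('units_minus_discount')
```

-15

add column units_minus_discount = sales['units'] - sales['discount']:
   units region  discount  units_minus_discount
0     71   West        27                    44
1     41   East         4                    37
2      9   East         6                     3
3      5   East        20                   -15
4     36   East        21                    15
5     14  North        23                    -9
6     78   East        14                    64
7     27   West        30                    -3
8     58   East         8                    50
9     61   West        18                    43
sort by units_minus_discount:
   units region  discount  units_minus_discount
3      5   East        20                   -15
5     14  North        23                    -9
7     27   West        30                    -3
2      9   East         6                     3
4     36   East        21                    15
1     41   East         4                    37
9     61   West        18                    43
0     71   West        27                    44
8     58   East         8                    50
6     78   East        14                    64
filter rows where region in ['North', 'East']:
   units region  discount  units_minus_discount
3      5   East        20                   -15
5     14  North        23                    -9
2      9   East         6                     3
4     36   East        21                    15
1     41   East         4                    37
8     58   East         8                    50
6     78   East        14                    64
drop duplicate region (keep=first):
   units region  discount  units_minus_discount
3      5   East        20                   -15
5     14  North        23                    -9
Hence -15.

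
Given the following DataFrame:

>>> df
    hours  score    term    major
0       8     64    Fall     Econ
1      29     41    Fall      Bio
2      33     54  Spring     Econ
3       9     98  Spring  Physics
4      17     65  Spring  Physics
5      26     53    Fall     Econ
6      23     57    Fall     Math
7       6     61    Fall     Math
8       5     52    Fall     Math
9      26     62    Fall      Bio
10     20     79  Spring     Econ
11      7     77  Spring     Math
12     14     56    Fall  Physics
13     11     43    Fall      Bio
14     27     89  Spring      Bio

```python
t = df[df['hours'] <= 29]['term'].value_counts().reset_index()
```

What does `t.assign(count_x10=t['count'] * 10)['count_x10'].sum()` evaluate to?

140

filter rows where hours <= 29:
    hours  score    term    major
0       8     64    Fall     Econ
1      29     41    Fall      Bio
3       9     98  Spring  Physics
4      17     65  Spring  Physics
5      26     53    Fall     Econ
6      23     57    Fall     Math
7       6     61    Fall     Math
8       5     52    Fall     Math
9      26     62    Fall      Bio
10     20     79  Spring     Econ
11      7     77  Spring     Math
12     14     56    Fall  Physics
13     11     43    Fall      Bio
14     27     89  Spring      Bio
value_counts of term:
term
Fall      9
Spring    5
Name: count, dtype: int64
reset_index():
     term  count
0    Fall      9
1  Spring      5
add column count_x10 = t['count'] * 10:
     term  count  count_x10
0    Fall      9         90
1  Spring      5         50
The sum of column 'count_x10' is 140.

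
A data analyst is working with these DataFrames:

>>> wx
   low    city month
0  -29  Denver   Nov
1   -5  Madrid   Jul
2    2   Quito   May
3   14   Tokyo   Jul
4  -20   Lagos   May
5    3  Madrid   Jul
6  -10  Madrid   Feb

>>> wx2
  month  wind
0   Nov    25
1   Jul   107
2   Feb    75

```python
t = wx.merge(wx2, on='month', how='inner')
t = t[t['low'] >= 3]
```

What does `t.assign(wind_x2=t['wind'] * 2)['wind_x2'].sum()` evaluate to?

merge on 'month' (how='inner') → 5 rows:
   low    city month  wind
0  -29  Denver   Nov    25
1   -5  Madrid   Jul   107
2   14   Tokyo   Jul   107
3    3  Madrid   Jul   107
4  -10  Madrid   Feb    75
filter rows where low >= 3:
   low    city month  wind
2   14   Tokyo   Jul   107
3    3  Madrid   Jul   107
add column wind_x2 = t['wind'] * 2:
   low    city month  wind  wind_x2
2   14   Tokyo   Jul   107      214
3    3  Madrid   Jul   107      214
Reading off the sum of column 'wind_x2', we get 428.

428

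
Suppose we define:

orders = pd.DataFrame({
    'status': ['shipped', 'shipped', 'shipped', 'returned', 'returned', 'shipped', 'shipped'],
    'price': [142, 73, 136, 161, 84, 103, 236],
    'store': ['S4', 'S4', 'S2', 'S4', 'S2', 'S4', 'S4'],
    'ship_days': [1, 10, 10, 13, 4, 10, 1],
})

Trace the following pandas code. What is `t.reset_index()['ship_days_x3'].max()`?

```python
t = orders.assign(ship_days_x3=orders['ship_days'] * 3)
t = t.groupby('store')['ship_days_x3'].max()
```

add column ship_days_x3 = orders['ship_days'] * 3:
     status  price store  ship_days  ship_days_x3
0   shipped    142    S4          1             3
1   shipped     73    S4         10            30
2   shipped    136    S2         10            30
3  returned    161    S4         13            39
4  returned     84    S2          4            12
5   shipped    103    S4         10            30
6   shipped    236    S4          1             3
group by store, max of ship_days_x3:
store
S2    30
S4    39
Name: ship_days_x3, dtype: int64
reset_index():
  store  ship_days_x3
0    S2            30
1    S4            39
Hence 39.

39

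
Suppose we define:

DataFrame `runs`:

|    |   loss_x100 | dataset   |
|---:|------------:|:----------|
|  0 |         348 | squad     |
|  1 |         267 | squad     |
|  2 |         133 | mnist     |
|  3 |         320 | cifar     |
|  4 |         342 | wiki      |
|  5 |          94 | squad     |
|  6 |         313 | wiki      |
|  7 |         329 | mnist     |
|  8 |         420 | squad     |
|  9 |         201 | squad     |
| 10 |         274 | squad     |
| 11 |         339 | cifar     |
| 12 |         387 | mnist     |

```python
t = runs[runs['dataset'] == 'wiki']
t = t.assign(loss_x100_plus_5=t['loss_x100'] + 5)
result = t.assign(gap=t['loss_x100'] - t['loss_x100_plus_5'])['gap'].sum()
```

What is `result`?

filter rows where dataset == 'wiki':
   loss_x100 dataset
4        342    wiki
6        313    wiki
add column loss_x100_plus_5 = t['loss_x100'] + 5:
   loss_x100 dataset  loss_x100_plus_5
4        342    wiki               347
6        313    wiki               318
add column gap = t['loss_x100'] - t['loss_x100_plus_5']:
   loss_x100 dataset  loss_x100_plus_5  gap
4        342    wiki               347   -5
6        313    wiki               318   -5
Reading off the sum of column 'gap', we get -10.

-10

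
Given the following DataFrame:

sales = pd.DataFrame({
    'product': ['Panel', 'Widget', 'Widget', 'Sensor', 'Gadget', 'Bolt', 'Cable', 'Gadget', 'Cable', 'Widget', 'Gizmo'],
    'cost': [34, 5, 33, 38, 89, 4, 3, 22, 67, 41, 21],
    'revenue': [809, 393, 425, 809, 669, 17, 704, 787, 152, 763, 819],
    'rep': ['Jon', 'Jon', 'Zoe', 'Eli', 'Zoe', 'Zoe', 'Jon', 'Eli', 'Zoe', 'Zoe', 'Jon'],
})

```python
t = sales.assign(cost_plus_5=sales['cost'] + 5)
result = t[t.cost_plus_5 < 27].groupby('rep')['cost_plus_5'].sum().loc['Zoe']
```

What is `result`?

9

add column cost_plus_5 = sales['cost'] + 5:
   product  cost  revenue  rep  cost_plus_5
0    Panel    34      809  Jon           39
1   Widget     5      393  Jon           10
2   Widget    33      425  Zoe           38
3   Sensor    38      809  Eli           43
4   Gadget    89      669  Zoe           94
5     Bolt     4       17  Zoe            9
6    Cable     3      704  Jon            8
7   Gadget    22      787  Eli           27
8    Cable    67      152  Zoe           72
9   Widget    41      763  Zoe           46
10   Gizmo    21      819  Jon           26
filter rows where cost_plus_5 < 27:
   product  cost  revenue  rep  cost_plus_5
1   Widget     5      393  Jon           10
5     Bolt     4       17  Zoe            9
6    Cable     3      704  Jon            8
10   Gizmo    21      819  Jon           26
group by rep, sum of cost_plus_5:
rep
Jon    44
Zoe     9
Name: cost_plus_5, dtype: int64
Finally, value at index 'Zoe' = 9.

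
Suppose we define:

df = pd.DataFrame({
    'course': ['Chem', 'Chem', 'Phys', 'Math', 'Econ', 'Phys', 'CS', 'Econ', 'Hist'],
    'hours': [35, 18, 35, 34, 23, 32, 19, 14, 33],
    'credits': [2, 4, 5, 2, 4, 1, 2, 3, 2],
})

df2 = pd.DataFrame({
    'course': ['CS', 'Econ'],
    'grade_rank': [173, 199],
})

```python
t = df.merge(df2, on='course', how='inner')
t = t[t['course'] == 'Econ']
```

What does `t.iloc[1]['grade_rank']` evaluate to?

merge on 'course' (how='inner') → 3 rows:
  course  hours  credits  grade_rank
0   Econ     23        4         199
1     CS     19        2         173
2   Econ     14        3         199
filter rows where course == 'Econ':
  course  hours  credits  grade_rank
0   Econ     23        4         199
2   Econ     14        3         199
Hence 199.

199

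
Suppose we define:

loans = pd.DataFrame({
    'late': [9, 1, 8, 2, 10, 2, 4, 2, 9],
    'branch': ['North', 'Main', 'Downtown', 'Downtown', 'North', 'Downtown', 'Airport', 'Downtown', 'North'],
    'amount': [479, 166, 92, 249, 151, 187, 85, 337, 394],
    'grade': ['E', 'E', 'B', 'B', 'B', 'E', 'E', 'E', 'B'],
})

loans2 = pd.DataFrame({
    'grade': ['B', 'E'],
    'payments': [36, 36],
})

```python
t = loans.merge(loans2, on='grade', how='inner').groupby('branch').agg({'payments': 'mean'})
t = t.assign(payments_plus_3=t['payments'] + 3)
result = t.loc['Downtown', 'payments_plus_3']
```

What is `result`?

merge on 'grade' (how='inner') → 9 rows:
   late    branch  amount grade  payments
0     9     North     479     E        36
1     1      Main     166     E        36
2     8  Downtown      92     B        36
3     2  Downtown     249     B        36
4    10     North     151     B        36
5     2  Downtown     187     E        36
6     4   Airport      85     E        36
7     2  Downtown     337     E        36
8     9     North     394     B        36
group by branch, mean of payments:
          payments
branch            
Airport       36.0
Downtown      36.0
Main          36.0
North         36.0
add column payments_plus_3 = t['payments'] + 3:
          payments  payments_plus_3
branch                             
Airport       36.0             39.0
Downtown      36.0             39.0
Main          36.0             39.0
North         36.0             39.0
Reading off the value at row 'Downtown', column 'payments_plus_3', we get 39.0.

39.0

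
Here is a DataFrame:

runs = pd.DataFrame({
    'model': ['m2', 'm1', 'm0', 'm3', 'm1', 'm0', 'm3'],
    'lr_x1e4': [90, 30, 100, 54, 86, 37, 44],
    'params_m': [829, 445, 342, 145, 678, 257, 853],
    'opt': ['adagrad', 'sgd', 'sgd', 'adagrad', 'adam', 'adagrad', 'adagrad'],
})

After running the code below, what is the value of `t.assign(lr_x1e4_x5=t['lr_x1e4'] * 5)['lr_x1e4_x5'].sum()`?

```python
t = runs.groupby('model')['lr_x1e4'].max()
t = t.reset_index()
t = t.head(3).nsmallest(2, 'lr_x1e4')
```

880

group by model, max of lr_x1e4:
model
m0    100
m1     86
m2     90
m3     54
Name: lr_x1e4, dtype: int64
reset_index():
  model  lr_x1e4
0    m0      100
1    m1       86
2    m2       90
3    m3       54
take first 3 rows:
  model  lr_x1e4
0    m0      100
1    m1       86
2    m2       90
take 2 rows with smallest lr_x1e4:
  model  lr_x1e4
1    m1       86
2    m2       90
add column lr_x1e4_x5 = t['lr_x1e4'] * 5:
  model  lr_x1e4  lr_x1e4_x5
1    m1       86         430
2    m2       90         450
Reading off the sum of column 'lr_x1e4_x5', we get 880.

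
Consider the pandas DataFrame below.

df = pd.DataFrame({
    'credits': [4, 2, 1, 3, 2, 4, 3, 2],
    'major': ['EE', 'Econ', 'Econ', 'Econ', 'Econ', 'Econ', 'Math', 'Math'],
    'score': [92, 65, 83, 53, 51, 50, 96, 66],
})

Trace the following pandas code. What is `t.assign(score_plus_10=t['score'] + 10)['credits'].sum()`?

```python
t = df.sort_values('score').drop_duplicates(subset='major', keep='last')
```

sort by score:
   credits major  score
5        4  Econ     50
4        2  Econ     51
3        3  Econ     53
1        2  Econ     65
7        2  Math     66
2        1  Econ     83
0        4    EE     92
6        3  Math     96
drop duplicate major (keep=last):
   credits major  score
2        1  Econ     83
0        4    EE     92
6        3  Math     96
add column score_plus_10 = t['score'] + 10:
   credits major  score  score_plus_10
2        1  Econ     83             93
0        4    EE     92            102
6        3  Math     96            106
The sum of column 'credits' is 8.

8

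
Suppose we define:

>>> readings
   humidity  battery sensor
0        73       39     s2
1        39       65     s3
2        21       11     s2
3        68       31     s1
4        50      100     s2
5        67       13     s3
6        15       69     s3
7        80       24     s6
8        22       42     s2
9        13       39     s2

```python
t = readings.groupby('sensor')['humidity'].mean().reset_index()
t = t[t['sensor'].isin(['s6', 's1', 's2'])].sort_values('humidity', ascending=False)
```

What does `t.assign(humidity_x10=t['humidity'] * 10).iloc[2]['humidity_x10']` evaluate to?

358.0

group by sensor, mean of humidity:
sensor
s1    68.000000
s2    35.800000
s3    40.333333
s6    80.000000
Name: humidity, dtype: float64
reset_index():
  sensor   humidity
0     s1  68.000000
1     s2  35.800000
2     s3  40.333333
3     s6  80.000000
filter rows where sensor in ['s6', 's1', 's2']:
  sensor  humidity
0     s1      68.0
1     s2      35.8
3     s6      80.0
sort by humidity descending:
  sensor  humidity
3     s6      80.0
0     s1      68.0
1     s2      35.8
add column humidity_x10 = t['humidity'] * 10:
  sensor  humidity  humidity_x10
3     s6      80.0         800.0
0     s1      68.0         680.0
1     s2      35.8         358.0
Hence 358.0.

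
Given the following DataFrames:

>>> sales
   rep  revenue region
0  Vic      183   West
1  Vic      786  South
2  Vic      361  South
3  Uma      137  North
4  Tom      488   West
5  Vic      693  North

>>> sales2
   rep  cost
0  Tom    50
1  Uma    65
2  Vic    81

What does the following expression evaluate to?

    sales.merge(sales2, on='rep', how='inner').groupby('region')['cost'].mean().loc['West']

merge on 'rep' (how='inner') → 6 rows:
   rep  revenue region  cost
0  Vic      183   West    81
1  Vic      786  South    81
2  Vic      361  South    81
3  Uma      137  North    65
4  Tom      488   West    50
5  Vic      693  North    81
group by region, mean of cost:
region
North    73.0
South    81.0
West     65.5
Name: cost, dtype: float64
Then the value at index 'West': 65.5

65.5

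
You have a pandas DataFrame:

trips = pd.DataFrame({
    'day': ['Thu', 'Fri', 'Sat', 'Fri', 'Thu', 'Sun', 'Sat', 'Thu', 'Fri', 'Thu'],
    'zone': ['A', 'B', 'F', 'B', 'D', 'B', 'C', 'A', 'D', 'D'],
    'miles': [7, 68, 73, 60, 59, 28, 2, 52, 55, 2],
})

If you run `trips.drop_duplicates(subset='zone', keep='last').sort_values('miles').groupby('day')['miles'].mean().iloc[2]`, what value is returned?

drop duplicate zone (keep=last):
   day zone  miles
2  Sat    F     73
5  Sun    B     28
6  Sat    C      2
7  Thu    A     52
9  Thu    D      2
sort by miles:
   day zone  miles
6  Sat    C      2
9  Thu    D      2
5  Sun    B     28
7  Thu    A     52
2  Sat    F     73
group by day, mean of miles:
day
Sat    37.5
Sun    28.0
Thu    27.0
Name: miles, dtype: float64
Reading off the value at position 2, we get 27.0.

27.0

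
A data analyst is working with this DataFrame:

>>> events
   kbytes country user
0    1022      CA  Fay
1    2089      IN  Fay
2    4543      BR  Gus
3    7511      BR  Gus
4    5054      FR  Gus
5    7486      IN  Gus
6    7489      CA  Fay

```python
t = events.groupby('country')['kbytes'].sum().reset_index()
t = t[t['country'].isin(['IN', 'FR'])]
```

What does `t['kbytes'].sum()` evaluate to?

group by country, sum of kbytes:
country
BR    12054
CA     8511
FR     5054
IN     9575
Name: kbytes, dtype: int64
reset_index():
  country  kbytes
0      BR   12054
1      CA    8511
2      FR    5054
3      IN    9575
filter rows where country in ['IN', 'FR']:
  country  kbytes
2      FR    5054
3      IN    9575
Then the sum of column 'kbytes': 14629

14629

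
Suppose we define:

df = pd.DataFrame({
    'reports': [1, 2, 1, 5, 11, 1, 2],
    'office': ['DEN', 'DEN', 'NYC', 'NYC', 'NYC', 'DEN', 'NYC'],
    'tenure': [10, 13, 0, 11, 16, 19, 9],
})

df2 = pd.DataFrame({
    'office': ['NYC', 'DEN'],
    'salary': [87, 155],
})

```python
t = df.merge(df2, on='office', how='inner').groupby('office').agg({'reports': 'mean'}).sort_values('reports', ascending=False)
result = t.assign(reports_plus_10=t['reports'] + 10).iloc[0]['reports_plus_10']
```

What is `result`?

merge on 'office' (how='inner') → 7 rows:
   reports office  tenure  salary
0        1    DEN      10     155
1        2    DEN      13     155
2        1    NYC       0      87
3        5    NYC      11      87
4       11    NYC      16      87
5        1    DEN      19     155
6        2    NYC       9      87
group by office, mean of reports:
         reports
office          
DEN     1.333333
NYC     4.750000
sort by reports descending:
         reports
office          
NYC     4.750000
DEN     1.333333
add column reports_plus_10 = t['reports'] + 10:
         reports  reports_plus_10
office                           
NYC     4.750000        14.750000
DEN     1.333333        11.333333
Then the value at position 0, column 'reports_plus_10': 14.75

14.75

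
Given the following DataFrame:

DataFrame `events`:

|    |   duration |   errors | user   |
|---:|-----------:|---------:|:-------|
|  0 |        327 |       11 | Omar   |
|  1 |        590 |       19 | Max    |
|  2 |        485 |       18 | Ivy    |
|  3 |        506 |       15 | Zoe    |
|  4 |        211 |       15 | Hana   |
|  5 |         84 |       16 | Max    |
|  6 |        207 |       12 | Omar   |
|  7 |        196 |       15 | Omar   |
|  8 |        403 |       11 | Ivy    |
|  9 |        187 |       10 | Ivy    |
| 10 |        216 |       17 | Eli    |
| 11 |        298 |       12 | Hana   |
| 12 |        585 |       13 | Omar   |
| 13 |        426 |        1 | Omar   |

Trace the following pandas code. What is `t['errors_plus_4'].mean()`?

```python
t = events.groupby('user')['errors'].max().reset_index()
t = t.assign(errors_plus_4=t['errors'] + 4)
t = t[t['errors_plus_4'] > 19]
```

group by user, max of errors:
user
Eli     17
Hana    15
Ivy     18
Max     19
Omar    15
Zoe     15
Name: errors, dtype: int64
reset_index():
   user  errors
0   Eli      17
1  Hana      15
2   Ivy      18
3   Max      19
4  Omar      15
5   Zoe      15
add column errors_plus_4 = t['errors'] + 4:
   user  errors  errors_plus_4
0   Eli      17             21
1  Hana      15             19
2   Ivy      18             22
3   Max      19             23
4  Omar      15             19
5   Zoe      15             19
filter rows where errors_plus_4 > 19:
  user  errors  errors_plus_4
0  Eli      17             21
2  Ivy      18             22
3  Max      19             23
Reading off the mean of column 'errors_plus_4', we get 22.0.

22.0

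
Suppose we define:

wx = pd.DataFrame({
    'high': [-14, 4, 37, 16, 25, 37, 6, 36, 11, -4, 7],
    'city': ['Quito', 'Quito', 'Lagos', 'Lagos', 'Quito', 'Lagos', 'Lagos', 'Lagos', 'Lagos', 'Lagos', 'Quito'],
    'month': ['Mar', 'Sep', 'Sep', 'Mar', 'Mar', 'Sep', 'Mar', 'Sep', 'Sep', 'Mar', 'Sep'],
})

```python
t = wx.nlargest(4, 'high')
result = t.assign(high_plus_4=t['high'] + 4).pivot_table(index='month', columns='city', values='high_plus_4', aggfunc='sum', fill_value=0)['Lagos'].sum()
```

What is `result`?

122

take 4 rows with largest high:
   high   city month
2    37  Lagos   Sep
5    37  Lagos   Sep
7    36  Lagos   Sep
4    25  Quito   Mar
add column high_plus_4 = t['high'] + 4:
   high   city month  high_plus_4
2    37  Lagos   Sep           41
5    37  Lagos   Sep           41
7    36  Lagos   Sep           40
4    25  Quito   Mar           29
pivot: rows=month, cols=city, sum(high_plus_4):
city   Lagos  Quito
month              
Mar        0     29
Sep      122      0
So sum() = 122.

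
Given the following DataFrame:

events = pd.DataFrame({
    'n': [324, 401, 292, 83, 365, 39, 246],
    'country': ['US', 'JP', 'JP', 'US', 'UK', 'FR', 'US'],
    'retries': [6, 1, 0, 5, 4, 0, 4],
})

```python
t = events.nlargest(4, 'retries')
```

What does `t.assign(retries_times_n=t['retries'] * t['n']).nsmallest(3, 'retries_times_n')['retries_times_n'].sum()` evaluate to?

take 4 rows with largest retries:
     n country  retries
0  324      US        6
3   83      US        5
4  365      UK        4
6  246      US        4
add column retries_times_n = t['retries'] * t['n']:
     n country  retries  retries_times_n
0  324      US        6             1944
3   83      US        5              415
4  365      UK        4             1460
6  246      US        4              984
take 3 rows with smallest retries_times_n:
     n country  retries  retries_times_n
3   83      US        5              415
6  246      US        4              984
4  365      UK        4             1460
So sum() = 2859.

2859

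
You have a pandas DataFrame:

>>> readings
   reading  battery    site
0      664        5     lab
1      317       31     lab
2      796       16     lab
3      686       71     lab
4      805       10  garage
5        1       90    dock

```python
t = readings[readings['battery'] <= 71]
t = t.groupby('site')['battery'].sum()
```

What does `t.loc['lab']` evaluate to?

123

filter rows where battery <= 71:
   reading  battery    site
0      664        5     lab
1      317       31     lab
2      796       16     lab
3      686       71     lab
4      805       10  garage
group by site, sum of battery:
site
garage     10
lab       123
Name: battery, dtype: int64
Then the value at index 'lab': 123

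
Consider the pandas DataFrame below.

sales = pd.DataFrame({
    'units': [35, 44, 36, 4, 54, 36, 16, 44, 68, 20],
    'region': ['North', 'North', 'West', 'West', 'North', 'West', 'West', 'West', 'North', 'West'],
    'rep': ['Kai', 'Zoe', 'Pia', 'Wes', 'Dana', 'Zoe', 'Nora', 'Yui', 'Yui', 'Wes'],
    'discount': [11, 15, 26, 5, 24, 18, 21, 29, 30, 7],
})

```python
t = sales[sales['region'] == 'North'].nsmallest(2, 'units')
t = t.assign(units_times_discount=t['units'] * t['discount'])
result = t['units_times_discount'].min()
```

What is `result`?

filter rows where region == 'North':
   units region   rep  discount
0     35  North   Kai        11
1     44  North   Zoe        15
4     54  North  Dana        24
8     68  North   Yui        30
take 2 rows with smallest units:
   units region  rep  discount
0     35  North  Kai        11
1     44  North  Zoe        15
add column units_times_discount = t['units'] * t['discount']:
   units region  rep  discount  units_times_discount
0     35  North  Kai        11                   385
1     44  North  Zoe        15                   660
So min() = 385.

385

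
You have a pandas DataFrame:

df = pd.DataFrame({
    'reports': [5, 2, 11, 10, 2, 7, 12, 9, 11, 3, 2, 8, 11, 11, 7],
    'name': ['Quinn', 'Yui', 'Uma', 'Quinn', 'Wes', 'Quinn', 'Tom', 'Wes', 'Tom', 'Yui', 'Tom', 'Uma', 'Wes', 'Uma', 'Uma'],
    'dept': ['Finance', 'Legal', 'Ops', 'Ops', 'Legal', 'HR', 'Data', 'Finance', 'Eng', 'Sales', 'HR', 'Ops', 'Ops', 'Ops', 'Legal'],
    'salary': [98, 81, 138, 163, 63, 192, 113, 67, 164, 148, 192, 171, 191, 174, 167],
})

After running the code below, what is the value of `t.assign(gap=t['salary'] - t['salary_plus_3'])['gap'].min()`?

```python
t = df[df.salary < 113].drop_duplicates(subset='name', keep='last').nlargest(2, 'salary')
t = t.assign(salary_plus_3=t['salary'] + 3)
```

filter rows where salary < 113:
   reports   name     dept  salary
0        5  Quinn  Finance      98
1        2    Yui    Legal      81
4        2    Wes    Legal      63
7        9    Wes  Finance      67
drop duplicate name (keep=last):
   reports   name     dept  salary
0        5  Quinn  Finance      98
1        2    Yui    Legal      81
7        9    Wes  Finance      67
take 2 rows with largest salary:
   reports   name     dept  salary
0        5  Quinn  Finance      98
1        2    Yui    Legal      81
add column salary_plus_3 = t['salary'] + 3:
   reports   name     dept  salary  salary_plus_3
0        5  Quinn  Finance      98            101
1        2    Yui    Legal      81             84
add column gap = t['salary'] - t['salary_plus_3']:
   reports   name     dept  salary  salary_plus_3  gap
0        5  Quinn  Finance      98            101   -3
1        2    Yui    Legal      81             84   -3

-3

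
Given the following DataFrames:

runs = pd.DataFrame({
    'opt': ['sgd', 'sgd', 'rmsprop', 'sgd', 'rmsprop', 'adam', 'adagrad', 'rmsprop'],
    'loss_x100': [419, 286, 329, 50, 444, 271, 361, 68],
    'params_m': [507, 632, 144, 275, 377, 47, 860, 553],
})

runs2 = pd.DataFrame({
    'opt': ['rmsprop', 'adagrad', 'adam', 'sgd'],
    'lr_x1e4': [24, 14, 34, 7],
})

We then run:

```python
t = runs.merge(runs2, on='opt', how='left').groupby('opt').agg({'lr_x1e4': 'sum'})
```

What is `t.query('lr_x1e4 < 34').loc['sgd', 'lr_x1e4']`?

21

merge on 'opt' (how='left') → 8 rows:
       opt  loss_x100  params_m  lr_x1e4
0      sgd        419       507        7
1      sgd        286       632        7
2  rmsprop        329       144       24
3      sgd         50       275        7
4  rmsprop        444       377       24
5     adam        271        47       34
6  adagrad        361       860       14
7  rmsprop         68       553       24
group by opt, sum of lr_x1e4:
         lr_x1e4
opt             
adagrad       14
adam          34
rmsprop       72
sgd           21
filter rows where lr_x1e4 < 34:
         lr_x1e4
opt             
adagrad       14
sgd           21
Hence 21.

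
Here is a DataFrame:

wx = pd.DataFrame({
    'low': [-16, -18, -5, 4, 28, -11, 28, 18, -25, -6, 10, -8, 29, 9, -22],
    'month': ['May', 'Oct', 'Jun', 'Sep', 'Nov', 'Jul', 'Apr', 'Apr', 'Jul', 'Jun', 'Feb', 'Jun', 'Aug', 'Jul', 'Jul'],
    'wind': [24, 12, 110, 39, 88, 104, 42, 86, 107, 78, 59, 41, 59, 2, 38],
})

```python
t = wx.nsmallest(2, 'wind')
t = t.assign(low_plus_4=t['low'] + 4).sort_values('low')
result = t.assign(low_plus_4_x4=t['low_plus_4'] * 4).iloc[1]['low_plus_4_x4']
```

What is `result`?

take 2 rows with smallest wind:
    low month  wind
13    9   Jul     2
1   -18   Oct    12
add column low_plus_4 = t['low'] + 4:
    low month  wind  low_plus_4
13    9   Jul     2          13
1   -18   Oct    12         -14
sort by low:
    low month  wind  low_plus_4
1   -18   Oct    12         -14
13    9   Jul     2          13
add column low_plus_4_x4 = t['low_plus_4'] * 4:
    low month  wind  low_plus_4  low_plus_4_x4
1   -18   Oct    12         -14            -56
13    9   Jul     2          13             52

52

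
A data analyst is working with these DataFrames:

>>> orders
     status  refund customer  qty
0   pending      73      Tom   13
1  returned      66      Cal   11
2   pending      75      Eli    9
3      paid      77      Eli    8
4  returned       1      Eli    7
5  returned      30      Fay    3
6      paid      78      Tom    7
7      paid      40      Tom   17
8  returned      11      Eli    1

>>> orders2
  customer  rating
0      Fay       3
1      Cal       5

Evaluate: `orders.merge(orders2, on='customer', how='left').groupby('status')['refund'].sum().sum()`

451

merge on 'customer' (how='left') → 9 rows:
     status  refund customer  qty  rating
0   pending      73      Tom   13     NaN
1  returned      66      Cal   11     5.0
2   pending      75      Eli    9     NaN
3      paid      77      Eli    8     NaN
4  returned       1      Eli    7     NaN
5  returned      30      Fay    3     3.0
6      paid      78      Tom    7     NaN
7      paid      40      Tom   17     NaN
8  returned      11      Eli    1     NaN
group by status, sum of refund:
status
paid        195
pending     148
returned    108
Name: refund, dtype: int64
The sum of the resulting series is 451.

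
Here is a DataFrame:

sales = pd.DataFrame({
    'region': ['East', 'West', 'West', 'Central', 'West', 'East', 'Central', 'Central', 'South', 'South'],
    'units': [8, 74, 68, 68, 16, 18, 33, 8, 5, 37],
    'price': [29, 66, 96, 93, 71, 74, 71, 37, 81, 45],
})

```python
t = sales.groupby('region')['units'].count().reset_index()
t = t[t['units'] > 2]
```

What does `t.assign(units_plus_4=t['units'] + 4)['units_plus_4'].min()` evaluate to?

7

group by region, count of units:
region
Central    3
East       2
South      2
West       3
Name: units, dtype: int64
reset_index():
    region  units
0  Central      3
1     East      2
2    South      2
3     West      3
filter rows where units > 2:
    region  units
0  Central      3
3     West      3
add column units_plus_4 = t['units'] + 4:
    region  units  units_plus_4
0  Central      3             7
3     West      3             7
min of column 'units_plus_4' → 7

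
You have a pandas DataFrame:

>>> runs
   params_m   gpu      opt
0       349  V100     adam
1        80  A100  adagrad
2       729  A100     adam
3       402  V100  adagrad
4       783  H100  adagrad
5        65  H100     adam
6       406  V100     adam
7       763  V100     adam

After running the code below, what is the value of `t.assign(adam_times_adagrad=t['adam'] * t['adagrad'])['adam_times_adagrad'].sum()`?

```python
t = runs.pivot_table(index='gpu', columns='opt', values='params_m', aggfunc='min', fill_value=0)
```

249513

pivot: rows=gpu, cols=opt, min(params_m):
opt   adagrad  adam
gpu                
A100       80   729
H100      783    65
V100      402   349
add column adam_times_adagrad = t['adam'] * t['adagrad']:
opt   adagrad  adam  adam_times_adagrad
gpu                                    
A100       80   729               58320
H100      783    65               50895
V100      402   349              140298
So sum() = 249513.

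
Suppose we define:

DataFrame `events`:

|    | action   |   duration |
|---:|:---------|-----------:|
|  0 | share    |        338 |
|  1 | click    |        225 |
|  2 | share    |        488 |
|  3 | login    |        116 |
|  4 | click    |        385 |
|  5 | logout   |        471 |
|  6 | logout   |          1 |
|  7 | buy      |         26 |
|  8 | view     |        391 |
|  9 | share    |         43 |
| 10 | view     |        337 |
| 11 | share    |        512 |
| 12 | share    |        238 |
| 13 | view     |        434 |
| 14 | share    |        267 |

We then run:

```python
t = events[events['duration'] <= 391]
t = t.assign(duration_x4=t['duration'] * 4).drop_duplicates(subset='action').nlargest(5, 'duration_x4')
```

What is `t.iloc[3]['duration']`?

116

filter rows where duration <= 391:
    action  duration
0    share       338
1    click       225
3    login       116
4    click       385
6   logout         1
7      buy        26
8     view       391
9    share        43
10    view       337
12   share       238
14   share       267
add column duration_x4 = t['duration'] * 4:
    action  duration  duration_x4
0    share       338         1352
1    click       225          900
3    login       116          464
4    click       385         1540
6   logout         1            4
7      buy        26          104
8     view       391         1564
9    share        43          172
10    view       337         1348
12   share       238          952
14   share       267         1068
drop duplicate action (keep=first):
   action  duration  duration_x4
0   share       338         1352
1   click       225          900
3   login       116          464
6  logout         1            4
7     buy        26          104
8    view       391         1564
take 5 rows with largest duration_x4:
  action  duration  duration_x4
8   view       391         1564
0  share       338         1352
1  click       225          900
3  login       116          464
7    buy        26          104
So iloc[3]['duration'] = 116.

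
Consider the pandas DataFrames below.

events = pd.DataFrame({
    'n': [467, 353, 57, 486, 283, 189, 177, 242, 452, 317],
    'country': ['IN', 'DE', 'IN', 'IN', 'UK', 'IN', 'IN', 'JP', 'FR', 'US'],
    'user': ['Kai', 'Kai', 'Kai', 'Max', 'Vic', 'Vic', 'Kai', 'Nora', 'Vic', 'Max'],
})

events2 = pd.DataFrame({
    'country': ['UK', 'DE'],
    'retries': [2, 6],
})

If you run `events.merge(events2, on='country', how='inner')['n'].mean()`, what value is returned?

merge on 'country' (how='inner') → 2 rows:
     n country user  retries
0  353      DE  Kai        6
1  283      UK  Vic        2
The mean of column 'n' is 318.0.

318.0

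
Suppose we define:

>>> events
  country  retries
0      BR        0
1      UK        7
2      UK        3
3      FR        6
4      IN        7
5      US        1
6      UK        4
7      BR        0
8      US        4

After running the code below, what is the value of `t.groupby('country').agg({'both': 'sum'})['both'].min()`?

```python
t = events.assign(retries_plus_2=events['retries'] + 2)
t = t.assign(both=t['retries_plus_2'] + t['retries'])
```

4

add column retries_plus_2 = events['retries'] + 2:
  country  retries  retries_plus_2
0      BR        0               2
1      UK        7               9
2      UK        3               5
3      FR        6               8
4      IN        7               9
5      US        1               3
6      UK        4               6
7      BR        0               2
8      US        4               6
add column both = t['retries_plus_2'] + t['retries']:
  country  retries  retries_plus_2  both
0      BR        0               2     2
1      UK        7               9    16
2      UK        3               5     8
3      FR        6               8    14
4      IN        7               9    16
5      US        1               3     4
6      UK        4               6    10
7      BR        0               2     2
8      US        4               6    10
group by country, sum of both:
         both
country      
BR          4
FR         14
IN         16
UK         34
US         14
Taking the min of column 'both' gives 4.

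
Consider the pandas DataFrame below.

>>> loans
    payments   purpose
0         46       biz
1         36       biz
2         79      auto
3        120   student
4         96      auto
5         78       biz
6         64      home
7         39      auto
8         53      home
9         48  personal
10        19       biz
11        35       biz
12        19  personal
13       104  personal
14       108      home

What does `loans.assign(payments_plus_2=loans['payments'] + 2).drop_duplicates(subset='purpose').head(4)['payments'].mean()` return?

add column payments_plus_2 = loans['payments'] + 2:
    payments   purpose  payments_plus_2
0         46       biz               48
1         36       biz               38
2         79      auto               81
3        120   student              122
4         96      auto               98
5         78       biz               80
6         64      home               66
7         39      auto               41
8         53      home               55
9         48  personal               50
10        19       biz               21
11        35       biz               37
12        19  personal               21
13       104  personal              106
14       108      home              110
drop duplicate purpose (keep=first):
   payments   purpose  payments_plus_2
0        46       biz               48
2        79      auto               81
3       120   student              122
6        64      home               66
9        48  personal               50
take first 4 rows:
   payments  purpose  payments_plus_2
0        46      biz               48
2        79     auto               81
3       120  student              122
6        64     home               66

77.25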